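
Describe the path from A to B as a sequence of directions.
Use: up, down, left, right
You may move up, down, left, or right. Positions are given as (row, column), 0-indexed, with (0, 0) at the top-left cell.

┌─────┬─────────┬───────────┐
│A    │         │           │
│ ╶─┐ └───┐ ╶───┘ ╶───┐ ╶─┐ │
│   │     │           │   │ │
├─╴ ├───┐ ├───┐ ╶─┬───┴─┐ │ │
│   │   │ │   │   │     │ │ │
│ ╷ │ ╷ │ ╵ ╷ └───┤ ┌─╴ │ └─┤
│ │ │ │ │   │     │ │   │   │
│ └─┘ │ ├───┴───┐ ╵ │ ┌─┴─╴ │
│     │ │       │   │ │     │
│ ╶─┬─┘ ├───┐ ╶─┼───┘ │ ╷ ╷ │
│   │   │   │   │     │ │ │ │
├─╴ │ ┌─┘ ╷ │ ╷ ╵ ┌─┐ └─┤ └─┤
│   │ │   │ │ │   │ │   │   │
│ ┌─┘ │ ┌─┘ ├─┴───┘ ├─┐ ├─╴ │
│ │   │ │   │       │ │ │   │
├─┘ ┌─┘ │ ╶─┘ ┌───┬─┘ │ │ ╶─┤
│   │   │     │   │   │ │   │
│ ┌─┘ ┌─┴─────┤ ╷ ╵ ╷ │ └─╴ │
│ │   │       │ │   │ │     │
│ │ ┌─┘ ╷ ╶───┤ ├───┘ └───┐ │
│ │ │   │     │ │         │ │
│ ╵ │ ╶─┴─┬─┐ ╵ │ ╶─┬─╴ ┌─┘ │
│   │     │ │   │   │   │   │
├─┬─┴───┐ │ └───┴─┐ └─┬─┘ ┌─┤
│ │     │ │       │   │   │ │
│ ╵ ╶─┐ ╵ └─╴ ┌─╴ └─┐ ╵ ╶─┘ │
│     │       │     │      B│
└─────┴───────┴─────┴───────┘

Finding the path and converting it to directions:
Path through cells: (0,0) → (0,1) → (0,2) → (1,2) → (1,3) → (1,4) → (2,4) → (3,4) → (3,5) → (2,5) → (2,6) → (3,6) → (3,7) → (3,8) → (4,8) → (4,9) → (3,9) → (2,9) → (2,10) → (2,11) → (3,11) → (3,10) → (4,10) → (5,10) → (6,10) → (6,11) → (7,11) → (8,11) → (9,11) → (9,12) → (9,13) → (10,13) → (11,13) → (11,12) → (12,12) → (12,11) → (13,11) → (13,12) → (13,13)
Directions: right, right, down, right, right, down, down, right, up, right, down, right, right, down, right, up, up, right, right, down, left, down, down, down, right, down, down, down, right, right, down, down, left, down, left, down, right, right

Solution:

┌─────┬─────────┬───────────┐
│A → ↓│         │           │
│ ╶─┐ └───┐ ╶───┘ ╶───┐ ╶─┐ │
│   │↳ → ↓│           │   │ │
├─╴ ├───┐ ├───┐ ╶─┬───┴─┐ │ │
│   │   │↓│↱ ↓│   │↱ → ↓│ │ │
│ ╷ │ ╷ │ ╵ ╷ └───┤ ┌─╴ │ └─┤
│ │ │ │ │↳ ↑│↳ → ↓│↑│↓ ↲│   │
│ └─┘ │ ├───┴───┐ ╵ │ ┌─┴─╴ │
│     │ │       │↳ ↑│↓│     │
│ ╶─┬─┘ ├───┐ ╶─┼───┘ │ ╷ ╷ │
│   │   │   │   │    ↓│ │ │ │
├─╴ │ ┌─┘ ╷ │ ╷ ╵ ┌─┐ └─┤ └─┤
│   │ │   │ │ │   │ │↳ ↓│   │
│ ┌─┘ │ ┌─┘ ├─┴───┘ ├─┐ ├─╴ │
│ │   │ │   │       │ │↓│   │
├─┘ ┌─┘ │ ╶─┘ ┌───┬─┘ │ │ ╶─┤
│   │   │     │   │   │↓│   │
│ ┌─┘ ┌─┴─────┤ ╷ ╵ ╷ │ └─╴ │
│ │   │       │ │   │ │↳ → ↓│
│ │ ┌─┘ ╷ ╶───┤ ├───┘ └───┐ │
│ │ │   │     │ │         │↓│
│ ╵ │ ╶─┴─┬─┐ ╵ │ ╶─┬─╴ ┌─┘ │
│   │     │ │   │   │   │↓ ↲│
├─┬─┴───┐ │ └───┴─┐ └─┬─┘ ┌─┤
│ │     │ │       │   │↓ ↲│ │
│ ╵ ╶─┐ ╵ └─╴ ┌─╴ └─┐ ╵ ╶─┘ │
│     │       │     │  ↳ → B│
└─────┴───────┴─────┴───────┘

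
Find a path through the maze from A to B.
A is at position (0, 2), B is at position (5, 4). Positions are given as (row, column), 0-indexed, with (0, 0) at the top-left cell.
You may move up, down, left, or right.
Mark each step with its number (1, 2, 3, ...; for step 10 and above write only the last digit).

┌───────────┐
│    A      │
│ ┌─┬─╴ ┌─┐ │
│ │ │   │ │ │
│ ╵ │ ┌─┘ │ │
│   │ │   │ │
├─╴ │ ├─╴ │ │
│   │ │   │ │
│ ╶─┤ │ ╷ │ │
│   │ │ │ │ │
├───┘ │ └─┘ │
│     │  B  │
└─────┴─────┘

Finding the shortest path from (0, 2) to (5, 4):
Path length: 9 steps
Directions: right → right → right → down → down → down → down → down → left

Solution:

┌───────────┐
│    A 1 2 3│
│ ┌─┬─╴ ┌─┐ │
│ │ │   │ │4│
│ ╵ │ ┌─┘ │ │
│   │ │   │5│
├─╴ │ ├─╴ │ │
│   │ │   │6│
│ ╶─┤ │ ╷ │ │
│   │ │ │ │7│
├───┘ │ └─┘ │
│     │  B 8│
└─────┴─────┘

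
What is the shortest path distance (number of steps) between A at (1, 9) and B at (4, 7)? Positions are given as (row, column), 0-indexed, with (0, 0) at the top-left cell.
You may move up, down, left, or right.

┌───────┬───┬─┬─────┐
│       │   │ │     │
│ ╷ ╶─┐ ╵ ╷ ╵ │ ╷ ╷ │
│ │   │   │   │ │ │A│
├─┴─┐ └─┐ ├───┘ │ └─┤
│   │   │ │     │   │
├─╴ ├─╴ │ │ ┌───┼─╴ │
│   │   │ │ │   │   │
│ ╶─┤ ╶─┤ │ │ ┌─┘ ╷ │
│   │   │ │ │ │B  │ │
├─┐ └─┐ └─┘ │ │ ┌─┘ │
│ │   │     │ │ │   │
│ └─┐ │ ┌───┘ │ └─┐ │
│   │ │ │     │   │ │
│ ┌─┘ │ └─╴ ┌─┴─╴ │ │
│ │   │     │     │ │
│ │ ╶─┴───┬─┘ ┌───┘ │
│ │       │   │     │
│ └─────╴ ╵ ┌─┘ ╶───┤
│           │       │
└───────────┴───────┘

Finding path from (1, 9) to (4, 7):
Path: (1,9) → (0,9) → (0,8) → (1,8) → (2,8) → (2,9) → (3,9) → (3,8) → (4,8) → (4,7)
Distance: 9 steps

Solution:

┌───────┬───┬─┬─────┐
│       │   │ │  ↓ ↰│
│ ╷ ╶─┐ ╵ ╷ ╵ │ ╷ ╷ │
│ │   │   │   │ │↓│A│
├─┴─┐ └─┐ ├───┘ │ └─┤
│   │   │ │     │↳ ↓│
├─╴ ├─╴ │ │ ┌───┼─╴ │
│   │   │ │ │   │↓ ↲│
│ ╶─┤ ╶─┤ │ │ ┌─┘ ╷ │
│   │   │ │ │ │B ↲│ │
├─┐ └─┐ └─┘ │ │ ┌─┘ │
│ │   │     │ │ │   │
│ └─┐ │ ┌───┘ │ └─┐ │
│   │ │ │     │   │ │
│ ┌─┘ │ └─╴ ┌─┴─╴ │ │
│ │   │     │     │ │
│ │ ╶─┴───┬─┘ ┌───┘ │
│ │       │   │     │
│ └─────╴ ╵ ┌─┘ ╶───┤
│           │       │
└───────────┴───────┘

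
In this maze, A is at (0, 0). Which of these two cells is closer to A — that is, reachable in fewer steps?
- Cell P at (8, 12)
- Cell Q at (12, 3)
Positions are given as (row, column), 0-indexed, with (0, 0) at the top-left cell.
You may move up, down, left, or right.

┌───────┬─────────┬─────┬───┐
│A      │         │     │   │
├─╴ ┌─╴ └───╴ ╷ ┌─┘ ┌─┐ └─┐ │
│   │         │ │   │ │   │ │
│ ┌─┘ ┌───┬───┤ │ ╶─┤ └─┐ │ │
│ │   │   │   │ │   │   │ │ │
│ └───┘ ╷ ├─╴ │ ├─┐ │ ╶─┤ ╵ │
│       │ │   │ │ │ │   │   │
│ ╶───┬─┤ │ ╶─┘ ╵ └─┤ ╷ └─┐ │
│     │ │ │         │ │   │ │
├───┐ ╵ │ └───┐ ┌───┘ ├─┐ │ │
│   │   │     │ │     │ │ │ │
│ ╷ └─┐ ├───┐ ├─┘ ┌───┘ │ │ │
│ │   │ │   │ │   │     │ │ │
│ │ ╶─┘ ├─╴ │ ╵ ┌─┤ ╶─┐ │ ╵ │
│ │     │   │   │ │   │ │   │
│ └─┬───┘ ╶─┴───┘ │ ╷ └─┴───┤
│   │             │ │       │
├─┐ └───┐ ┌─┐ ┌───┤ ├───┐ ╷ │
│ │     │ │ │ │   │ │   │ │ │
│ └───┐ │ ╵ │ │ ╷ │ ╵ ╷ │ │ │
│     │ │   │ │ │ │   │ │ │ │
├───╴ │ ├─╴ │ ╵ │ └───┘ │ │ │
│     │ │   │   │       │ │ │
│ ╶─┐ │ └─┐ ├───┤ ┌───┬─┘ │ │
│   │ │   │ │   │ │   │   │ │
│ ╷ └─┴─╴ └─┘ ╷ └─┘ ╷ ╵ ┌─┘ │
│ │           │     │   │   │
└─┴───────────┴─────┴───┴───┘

Shortest path A → P at (8, 12): 46 steps
Shortest path A → Q at (12, 3): 27 steps

Q is closer (27 steps vs 46 steps).

Path to P:

┌───────┬─────────┬─────┬───┐
│A ↓    │         │     │   │
├─╴ ┌─╴ └───╴ ╷ ┌─┘ ┌─┐ └─┐ │
│↓ ↲│         │ │   │ │   │ │
│ ┌─┘ ┌───┬───┤ │ ╶─┤ └─┐ │ │
│↓│   │   │   │ │   │   │ │ │
│ └───┘ ╷ ├─╴ │ ├─┐ │ ╶─┤ ╵ │
│↓      │ │   │ │ │ │   │   │
│ ╶───┬─┤ │ ╶─┘ ╵ └─┤ ╷ └─┐ │
│↳ → ↓│ │ │         │ │   │ │
├───┐ ╵ │ └───┐ ┌───┘ ├─┐ │ │
│↓ ↰│↳ ↓│     │ │     │ │ │ │
│ ╷ └─┐ ├───┐ ├─┘ ┌───┘ │ │ │
│↓│↑  │↓│   │ │   │     │ │ │
│ │ ╶─┘ ├─╴ │ ╵ ┌─┤ ╶─┐ │ ╵ │
│↓│↑ ← ↲│   │   │ │   │ │   │
│ └─┬───┘ ╶─┴───┘ │ ╷ └─┴───┤
│↳ ↓│             │ │    P  │
├─┐ └───┐ ┌─┐ ┌───┤ ├───┐ ╷ │
│ │↳ → ↓│ │ │ │   │ │   │↑│ │
│ └───┐ │ ╵ │ │ ╷ │ ╵ ╷ │ │ │
│     │↓│   │ │ │ │   │ │↑│ │
├───╴ │ ├─╴ │ ╵ │ └───┘ │ │ │
│     │↓│   │   │       │↑│ │
│ ╶─┐ │ └─┐ ├───┤ ┌───┬─┘ │ │
│   │ │↳ ↓│ │↱ ↓│ │↱ ↓│↱ ↑│ │
│ ╷ └─┴─╴ └─┘ ╷ └─┘ ╷ ╵ ┌─┘ │
│ │      ↳ → ↑│↳ → ↑│↳ ↑│   │
└─┴───────────┴─────┴───┴───┘

Path to Q:

┌───────┬─────────┬─────┬───┐
│A ↓    │         │     │   │
├─╴ ┌─╴ └───╴ ╷ ┌─┘ ┌─┐ └─┐ │
│↓ ↲│         │ │   │ │   │ │
│ ┌─┘ ┌───┬───┤ │ ╶─┤ └─┐ │ │
│↓│   │   │   │ │   │   │ │ │
│ └───┘ ╷ ├─╴ │ ├─┐ │ ╶─┤ ╵ │
│↓      │ │   │ │ │ │   │   │
│ ╶───┬─┤ │ ╶─┘ ╵ └─┤ ╷ └─┐ │
│↳ → ↓│ │ │         │ │   │ │
├───┐ ╵ │ └───┐ ┌───┘ ├─┐ │ │
│↓ ↰│↳ ↓│     │ │     │ │ │ │
│ ╷ └─┐ ├───┐ ├─┘ ┌───┘ │ │ │
│↓│↑  │↓│   │ │   │     │ │ │
│ │ ╶─┘ ├─╴ │ ╵ ┌─┤ ╶─┐ │ ╵ │
│↓│↑ ← ↲│   │   │ │   │ │   │
│ └─┬───┘ ╶─┴───┘ │ ╷ └─┴───┤
│↳ ↓│             │ │       │
├─┐ └───┐ ┌─┐ ┌───┤ ├───┐ ╷ │
│ │↳ → ↓│ │ │ │   │ │   │ │ │
│ └───┐ │ ╵ │ │ ╷ │ ╵ ╷ │ │ │
│     │↓│   │ │ │ │   │ │ │ │
├───╴ │ ├─╴ │ ╵ │ └───┘ │ │ │
│     │↓│   │   │       │ │ │
│ ╶─┐ │ └─┐ ├───┤ ┌───┬─┘ │ │
│   │ │Q  │ │   │ │   │   │ │
│ ╷ └─┴─╴ └─┘ ╷ └─┘ ╷ ╵ ┌─┘ │
│ │           │     │   │   │
└─┴───────────┴─────┴───┴───┘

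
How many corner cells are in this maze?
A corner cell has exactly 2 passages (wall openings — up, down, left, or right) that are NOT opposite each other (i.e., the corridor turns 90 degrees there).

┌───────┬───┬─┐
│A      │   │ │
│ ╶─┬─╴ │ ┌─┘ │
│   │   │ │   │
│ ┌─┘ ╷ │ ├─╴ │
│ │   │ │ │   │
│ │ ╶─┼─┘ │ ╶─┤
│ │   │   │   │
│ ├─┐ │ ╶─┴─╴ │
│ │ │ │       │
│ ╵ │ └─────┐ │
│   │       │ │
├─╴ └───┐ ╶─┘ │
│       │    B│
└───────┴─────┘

Counting corner cells (2 non-opposite passages):
Total corners: 19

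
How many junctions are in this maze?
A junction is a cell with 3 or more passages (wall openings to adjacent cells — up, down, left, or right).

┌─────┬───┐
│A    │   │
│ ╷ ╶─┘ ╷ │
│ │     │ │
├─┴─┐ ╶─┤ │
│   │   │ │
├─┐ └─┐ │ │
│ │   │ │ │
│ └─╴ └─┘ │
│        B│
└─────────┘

Checking each cell for number of passages:

Junctions found (3+ passages):
  (0, 1): 3 passages
  (1, 2): 3 passages
  (4, 2): 3 passages
Total junctions: 3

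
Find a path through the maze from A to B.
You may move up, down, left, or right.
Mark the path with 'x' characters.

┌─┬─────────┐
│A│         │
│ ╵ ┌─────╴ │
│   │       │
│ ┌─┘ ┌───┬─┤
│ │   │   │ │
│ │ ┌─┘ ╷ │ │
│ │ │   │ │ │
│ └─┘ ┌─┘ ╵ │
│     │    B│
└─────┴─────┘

Finding the shortest path through the maze:
Path length: 13 steps
Directions: down → down → down → down → right → right → up → right → up → right → down → down → right

Solution:

┌─┬─────────┐
│A│         │
│ ╵ ┌─────╴ │
│x  │       │
│ ┌─┘ ┌───┬─┤
│x│   │x x│ │
│ │ ┌─┘ ╷ │ │
│x│ │x x│x│ │
│ └─┘ ┌─┘ ╵ │
│x x x│  x B│
└─────┴─────┘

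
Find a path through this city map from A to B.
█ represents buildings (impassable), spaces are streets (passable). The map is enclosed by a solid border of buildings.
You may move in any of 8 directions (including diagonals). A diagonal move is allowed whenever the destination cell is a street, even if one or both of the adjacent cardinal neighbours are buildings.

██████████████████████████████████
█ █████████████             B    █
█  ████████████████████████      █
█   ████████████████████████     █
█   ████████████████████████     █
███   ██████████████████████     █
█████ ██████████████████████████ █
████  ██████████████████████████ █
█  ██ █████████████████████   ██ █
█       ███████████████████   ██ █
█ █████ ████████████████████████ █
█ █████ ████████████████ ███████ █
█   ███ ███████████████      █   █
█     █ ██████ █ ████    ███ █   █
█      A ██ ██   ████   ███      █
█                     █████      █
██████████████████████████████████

Finding the shortest path from A to B:
Movement: 8-directional
Path length: 35 steps
Directions: right → down-right → right → right → right → right → right → right → right → right → right → right → right → right → up-right → right → up-right → up-right → right → right → down-right → down-right → up-right → up-right → up-right → up → up → up → up → up → up → up-left → up-left → up-left → up-left

Solution:

██████████████████████████████████
█ █████████████             B    █
█  ████████████████████████  ↖   █
█   ████████████████████████  ↖  █
█   ████████████████████████   ↖ █
███   ██████████████████████    ↖█
█████ ██████████████████████████↑█
████  ██████████████████████████↑█
█  ██ █████████████████████   ██↑█
█       ███████████████████   ██↑█
█ █████ ████████████████████████↑█
█ █████ ████████████████ ███████↑█
█   ███ ███████████████  →→↘ █ ↗ █
█     █ ██████ █ ████   ↗███↘█↗  █
█      A↘██ ██   ████ →↗███  ↗   █
█        →→→→→→→→→→→→↗█████      █
██████████████████████████████████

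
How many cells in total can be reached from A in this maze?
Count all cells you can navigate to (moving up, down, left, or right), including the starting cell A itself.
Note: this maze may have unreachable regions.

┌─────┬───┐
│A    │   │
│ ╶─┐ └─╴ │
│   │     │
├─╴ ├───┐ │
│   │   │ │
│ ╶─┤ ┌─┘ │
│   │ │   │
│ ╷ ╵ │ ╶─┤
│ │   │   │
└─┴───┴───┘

Using BFS/flood-fill to find all reachable cells from A:
Maze size: 5 × 5 = 25 total cells
All cells are reachable — the maze is fully connected.
Reachable cells: 25

Reachable region (· marks reachable cells):

┌─────┬───┐
│A · ·│· ·│
│ ╶─┐ └─╴ │
│· ·│· · ·│
├─╴ ├───┐ │
│· ·│· ·│·│
│ ╶─┤ ┌─┘ │
│· ·│·│· ·│
│ ╷ ╵ │ ╶─┤
│·│· ·│· ·│
└─┴───┴───┘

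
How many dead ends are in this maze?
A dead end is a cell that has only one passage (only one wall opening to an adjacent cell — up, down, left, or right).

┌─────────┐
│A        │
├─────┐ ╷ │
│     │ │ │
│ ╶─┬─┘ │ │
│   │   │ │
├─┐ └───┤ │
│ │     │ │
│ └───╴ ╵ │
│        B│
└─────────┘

Checking each cell for number of passages:

Dead ends found at positions:
  (0, 0)
  (1, 2)
  (2, 2)
  (3, 0)
Total dead ends: 4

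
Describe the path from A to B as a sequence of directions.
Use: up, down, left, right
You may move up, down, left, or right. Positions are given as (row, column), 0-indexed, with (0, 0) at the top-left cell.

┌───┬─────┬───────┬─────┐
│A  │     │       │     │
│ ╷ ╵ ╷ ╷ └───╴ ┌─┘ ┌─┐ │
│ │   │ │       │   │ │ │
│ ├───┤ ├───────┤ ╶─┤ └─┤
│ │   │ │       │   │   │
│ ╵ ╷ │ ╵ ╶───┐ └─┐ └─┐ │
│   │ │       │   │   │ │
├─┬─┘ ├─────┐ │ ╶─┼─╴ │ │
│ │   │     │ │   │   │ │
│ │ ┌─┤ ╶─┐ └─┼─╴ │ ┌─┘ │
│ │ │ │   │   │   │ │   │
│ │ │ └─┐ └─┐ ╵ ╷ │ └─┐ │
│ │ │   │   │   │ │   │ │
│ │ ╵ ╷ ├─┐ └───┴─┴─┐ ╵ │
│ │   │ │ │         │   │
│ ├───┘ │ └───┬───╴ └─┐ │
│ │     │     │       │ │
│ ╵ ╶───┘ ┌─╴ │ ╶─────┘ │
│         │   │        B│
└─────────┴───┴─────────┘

Finding the path and converting it to directions:
Path through cells: (0,0) → (0,1) → (1,1) → (1,2) → (0,2) → (0,3) → (1,3) → (2,3) → (3,3) → (3,4) → (2,4) → (2,5) → (2,6) → (2,7) → (3,7) → (4,7) → (4,8) → (5,8) → (5,7) → (6,7) → (6,6) → (5,6) → (5,5) → (4,5) → (4,4) → (4,3) → (5,3) → (5,4) → (6,4) → (6,5) → (7,5) → (7,6) → (7,7) → (7,8) → (7,9) → (8,9) → (8,8) → (8,7) → (9,7) → (9,8) → (9,9) → (9,10) → (9,11)
Directions: right, down, right, up, right, down, down, down, right, up, right, right, right, down, down, right, down, left, down, left, up, left, up, left, left, down, right, down, right, down, right, right, right, right, down, left, left, down, right, right, right, right

Solution:

┌───┬─────┬───────┬─────┐
│A ↓│↱ ↓  │       │     │
│ ╷ ╵ ╷ ╷ └───╴ ┌─┘ ┌─┐ │
│ │↳ ↑│↓│       │   │ │ │
│ ├───┤ ├───────┤ ╶─┤ └─┤
│ │   │↓│↱ → → ↓│   │   │
│ ╵ ╷ │ ╵ ╶───┐ └─┐ └─┐ │
│   │ │↳ ↑    │↓  │   │ │
├─┬─┘ ├─────┐ │ ╶─┼─╴ │ │
│ │   │↓ ← ↰│ │↳ ↓│   │ │
│ │ ┌─┤ ╶─┐ └─┼─╴ │ ┌─┘ │
│ │ │ │↳ ↓│↑ ↰│↓ ↲│ │   │
│ │ │ └─┐ └─┐ ╵ ╷ │ └─┐ │
│ │ │   │↳ ↓│↑ ↲│ │   │ │
│ │ ╵ ╷ ├─┐ └───┴─┴─┐ ╵ │
│ │   │ │ │↳ → → → ↓│   │
│ ├───┘ │ └───┬───╴ └─┐ │
│ │     │     │↓ ← ↲  │ │
│ ╵ ╶───┘ ┌─╴ │ ╶─────┘ │
│         │   │↳ → → → B│
└─────────┴───┴─────────┘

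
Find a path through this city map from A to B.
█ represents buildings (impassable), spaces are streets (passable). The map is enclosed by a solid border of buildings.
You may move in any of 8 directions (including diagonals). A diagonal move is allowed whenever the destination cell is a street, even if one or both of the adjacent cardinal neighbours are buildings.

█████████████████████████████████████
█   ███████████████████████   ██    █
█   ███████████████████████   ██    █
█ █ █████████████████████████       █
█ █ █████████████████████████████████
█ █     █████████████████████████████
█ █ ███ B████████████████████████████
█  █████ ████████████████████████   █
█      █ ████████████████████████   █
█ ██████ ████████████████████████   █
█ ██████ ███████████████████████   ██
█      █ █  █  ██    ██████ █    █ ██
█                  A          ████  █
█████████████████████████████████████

Finding the shortest path from A to B:
Movement: 8-directional
Path length: 16 steps
Directions: left → left → left → left → left → left → left → left → left → left → up-left → up → up → up → up → up

Solution:

█████████████████████████████████████
█   ███████████████████████   ██    █
█   ███████████████████████   ██    █
█ █ █████████████████████████       █
█ █ █████████████████████████████████
█ █     █████████████████████████████
█ █ ███ B████████████████████████████
█  █████↑████████████████████████   █
█      █↑████████████████████████   █
█ ██████↑████████████████████████   █
█ ██████↑███████████████████████   ██
█      █↑█  █  ██    ██████ █    █ ██
█        ↖←←←←←←←←←A          ████  █
█████████████████████████████████████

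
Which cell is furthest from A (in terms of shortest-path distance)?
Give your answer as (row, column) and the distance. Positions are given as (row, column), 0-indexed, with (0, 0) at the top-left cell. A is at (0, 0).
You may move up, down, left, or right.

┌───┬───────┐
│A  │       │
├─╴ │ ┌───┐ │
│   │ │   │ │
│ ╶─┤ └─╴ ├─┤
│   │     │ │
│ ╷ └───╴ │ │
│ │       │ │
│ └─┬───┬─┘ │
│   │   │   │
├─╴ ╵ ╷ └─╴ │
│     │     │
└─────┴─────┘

Computing BFS distances from A to all cells:
Furthest cell: (1, 5)
Distance: 18 steps

Path from A to the furthest cell:

┌───┬───────┐
│A ↓│↱ → → ↓│
├─╴ │ ┌───┐ │
│↓ ↲│↑│   │B│
│ ╶─┤ └─╴ ├─┤
│↳ ↓│↑ ← ↰│ │
│ ╷ └───╴ │ │
│ │↳ → → ↑│ │
│ └─┬───┬─┘ │
│   │   │   │
├─╴ ╵ ╷ └─╴ │
│     │     │
└─────┴─────┘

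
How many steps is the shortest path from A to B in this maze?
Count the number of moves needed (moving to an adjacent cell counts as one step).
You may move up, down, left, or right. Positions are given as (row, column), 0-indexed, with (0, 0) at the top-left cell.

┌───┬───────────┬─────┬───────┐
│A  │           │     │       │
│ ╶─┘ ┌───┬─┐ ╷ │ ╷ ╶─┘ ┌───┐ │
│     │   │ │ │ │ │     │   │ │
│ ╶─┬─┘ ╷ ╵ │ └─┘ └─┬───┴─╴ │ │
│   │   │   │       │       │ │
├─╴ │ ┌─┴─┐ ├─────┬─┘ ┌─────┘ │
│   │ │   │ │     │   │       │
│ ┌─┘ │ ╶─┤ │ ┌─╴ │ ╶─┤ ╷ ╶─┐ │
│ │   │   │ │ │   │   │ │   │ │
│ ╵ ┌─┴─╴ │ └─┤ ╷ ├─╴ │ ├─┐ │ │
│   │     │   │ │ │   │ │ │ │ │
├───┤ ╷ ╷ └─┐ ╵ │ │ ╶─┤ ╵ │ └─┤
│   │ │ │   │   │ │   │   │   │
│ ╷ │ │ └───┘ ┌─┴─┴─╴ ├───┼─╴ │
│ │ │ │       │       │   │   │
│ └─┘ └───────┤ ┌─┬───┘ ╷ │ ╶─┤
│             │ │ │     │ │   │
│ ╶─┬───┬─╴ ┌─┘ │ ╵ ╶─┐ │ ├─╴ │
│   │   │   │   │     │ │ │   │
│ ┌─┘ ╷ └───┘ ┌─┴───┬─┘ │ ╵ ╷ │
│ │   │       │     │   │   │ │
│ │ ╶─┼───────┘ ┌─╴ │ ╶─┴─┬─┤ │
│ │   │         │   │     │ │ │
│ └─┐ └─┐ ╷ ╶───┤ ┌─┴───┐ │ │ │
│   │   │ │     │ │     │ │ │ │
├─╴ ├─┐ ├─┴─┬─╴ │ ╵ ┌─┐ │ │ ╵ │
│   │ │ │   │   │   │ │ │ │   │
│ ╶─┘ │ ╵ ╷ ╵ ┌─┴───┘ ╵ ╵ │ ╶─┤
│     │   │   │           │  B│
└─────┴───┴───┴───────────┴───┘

Using BFS to find shortest path:
Start: (0, 0), End: (14, 14)
Path found:
(0,0) → (1,0) → (1,1) → (1,2) → (0,2) → (0,3) → (0,4) → (0,5) → (0,6) → (1,6) → (2,6) → (2,7) → (2,8) → (1,8) → (0,8) → (0,9) → (1,9) → (1,10) → (1,11) → (0,11) → (0,12) → (0,13) → (0,14) → (1,14) → (2,14) → (3,14) → (3,13) → (3,12) → (4,12) → (4,13) → (5,13) → (6,13) → (6,14) → (7,14) → (7,13) → (8,13) → (8,14) → (9,14) → (10,14) → (11,14) → (12,14) → (13,14) → (13,13) → (14,13) → (14,14)
Number of steps: 44

Solution:

┌───┬───────────┬─────┬───────┐
│A  │↱ → → → ↓  │↱ ↓  │↱ → → ↓│
│ ╶─┘ ┌───┬─┐ ╷ │ ╷ ╶─┘ ┌───┐ │
│↳ → ↑│   │ │↓│ │↑│↳ → ↑│   │↓│
│ ╶─┬─┘ ╷ ╵ │ └─┘ └─┬───┴─╴ │ │
│   │   │   │↳ → ↑  │       │↓│
├─╴ │ ┌─┴─┐ ├─────┬─┘ ┌─────┘ │
│   │ │   │ │     │   │  ↓ ← ↲│
│ ┌─┘ │ ╶─┤ │ ┌─╴ │ ╶─┤ ╷ ╶─┐ │
│ │   │   │ │ │   │   │ │↳ ↓│ │
│ ╵ ┌─┴─╴ │ └─┤ ╷ ├─╴ │ ├─┐ │ │
│   │     │   │ │ │   │ │ │↓│ │
├───┤ ╷ ╷ └─┐ ╵ │ │ ╶─┤ ╵ │ └─┤
│   │ │ │   │   │ │   │   │↳ ↓│
│ ╷ │ │ └───┘ ┌─┴─┴─╴ ├───┼─╴ │
│ │ │ │       │       │   │↓ ↲│
│ └─┘ └───────┤ ┌─┬───┘ ╷ │ ╶─┤
│             │ │ │     │ │↳ ↓│
│ ╶─┬───┬─╴ ┌─┘ │ ╵ ╶─┐ │ ├─╴ │
│   │   │   │   │     │ │ │  ↓│
│ ┌─┘ ╷ └───┘ ┌─┴───┬─┘ │ ╵ ╷ │
│ │   │       │     │   │   │↓│
│ │ ╶─┼───────┘ ┌─╴ │ ╶─┴─┬─┤ │
│ │   │         │   │     │ │↓│
│ └─┐ └─┐ ╷ ╶───┤ ┌─┴───┐ │ │ │
│   │   │ │     │ │     │ │ │↓│
├─╴ ├─┐ ├─┴─┬─╴ │ ╵ ┌─┐ │ │ ╵ │
│   │ │ │   │   │   │ │ │ │↓ ↲│
│ ╶─┘ │ ╵ ╷ ╵ ┌─┴───┘ ╵ ╵ │ ╶─┤
│     │   │   │           │↳ B│
└─────┴───┴───┴───────────┴───┘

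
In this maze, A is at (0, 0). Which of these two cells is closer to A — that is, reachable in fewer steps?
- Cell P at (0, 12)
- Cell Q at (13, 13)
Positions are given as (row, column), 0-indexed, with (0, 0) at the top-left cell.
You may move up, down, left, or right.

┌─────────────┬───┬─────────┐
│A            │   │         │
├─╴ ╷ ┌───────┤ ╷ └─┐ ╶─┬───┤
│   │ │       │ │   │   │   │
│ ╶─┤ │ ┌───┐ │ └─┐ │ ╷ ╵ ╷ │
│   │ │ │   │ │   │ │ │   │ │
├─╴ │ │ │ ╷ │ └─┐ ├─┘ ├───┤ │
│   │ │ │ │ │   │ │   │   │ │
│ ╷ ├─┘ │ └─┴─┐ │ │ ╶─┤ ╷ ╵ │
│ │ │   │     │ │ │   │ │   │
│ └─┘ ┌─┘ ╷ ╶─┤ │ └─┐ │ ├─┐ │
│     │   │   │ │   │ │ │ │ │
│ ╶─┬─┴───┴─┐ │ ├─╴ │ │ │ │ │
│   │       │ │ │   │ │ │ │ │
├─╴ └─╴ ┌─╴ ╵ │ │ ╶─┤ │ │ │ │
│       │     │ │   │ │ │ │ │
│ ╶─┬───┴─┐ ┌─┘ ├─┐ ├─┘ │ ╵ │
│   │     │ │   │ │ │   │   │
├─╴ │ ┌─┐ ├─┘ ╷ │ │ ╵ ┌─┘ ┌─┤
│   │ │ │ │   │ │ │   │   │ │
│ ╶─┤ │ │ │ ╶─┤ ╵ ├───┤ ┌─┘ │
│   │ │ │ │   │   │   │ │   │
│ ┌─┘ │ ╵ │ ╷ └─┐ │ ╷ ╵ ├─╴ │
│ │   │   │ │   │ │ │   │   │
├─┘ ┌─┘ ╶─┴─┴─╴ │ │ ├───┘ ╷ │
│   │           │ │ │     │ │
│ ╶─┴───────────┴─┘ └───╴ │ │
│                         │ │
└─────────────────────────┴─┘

Shortest path A → P at (0, 12): 88 steps
Shortest path A → Q at (13, 13): 70 steps

Q is closer (70 steps vs 88 steps).

Path to P:

┌─────────────┬───┬─────────┐
│A ↓          │   │  ↱ → P  │
├─╴ ╷ ┌───────┤ ╷ └─┐ ╶─┬───┤
│↓ ↲│ │↱ → → ↓│ │   │↑ ↰│↓ ↰│
│ ╶─┤ │ ┌───┐ │ └─┐ │ ╷ ╵ ╷ │
│↳ ↓│ │↑│   │↓│   │ │ │↑ ↲│↑│
├─╴ │ │ │ ╷ │ └─┐ ├─┘ ├───┤ │
│↓ ↲│ │↑│ │ │↳ ↓│ │   │   │↑│
│ ╷ ├─┘ │ └─┴─┐ │ │ ╶─┤ ╷ ╵ │
│↓│ │↱ ↑│     │↓│ │   │ │  ↑│
│ └─┘ ┌─┘ ╷ ╶─┤ │ └─┐ │ ├─┐ │
│↳ → ↑│   │   │↓│   │ │ │ │↑│
│ ╶─┬─┴───┴─┐ │ ├─╴ │ │ │ │ │
│   │       │ │↓│   │ │ │ │↑│
├─╴ └─╴ ┌─╴ ╵ │ │ ╶─┤ │ │ │ │
│       │     │↓│   │ │ │ │↑│
│ ╶─┬───┴─┐ ┌─┘ ├─┐ ├─┘ │ ╵ │
│   │↓ ← ↰│ │↓ ↲│ │ │   │↱ ↑│
├─╴ │ ┌─┐ ├─┘ ╷ │ │ ╵ ┌─┘ ┌─┤
│   │↓│ │↑│↓ ↲│ │ │   │↱ ↑│ │
│ ╶─┤ │ │ │ ╶─┤ ╵ ├───┤ ┌─┘ │
│   │↓│ │↑│↳ ↓│   │↱ ↓│↑│   │
│ ┌─┘ │ ╵ │ ╷ └─┐ │ ╷ ╵ ├─╴ │
│ │↓ ↲│↱ ↑│ │↳ ↓│ │↑│↳ ↑│   │
├─┘ ┌─┘ ╶─┴─┴─╴ │ │ ├───┘ ╷ │
│↓ ↲│  ↑ ← ← ← ↲│ │↑│     │ │
│ ╶─┴───────────┴─┘ └───╴ │ │
│↳ → → → → → → → → ↑      │ │
└─────────────────────────┴─┘

Path to Q:

┌─────────────┬───┬─────────┐
│A ↓          │   │         │
├─╴ ╷ ┌───────┤ ╷ └─┐ ╶─┬───┤
│↓ ↲│ │↱ → → ↓│ │   │   │   │
│ ╶─┤ │ ┌───┐ │ └─┐ │ ╷ ╵ ╷ │
│↳ ↓│ │↑│   │↓│   │ │ │   │ │
├─╴ │ │ │ ╷ │ └─┐ ├─┘ ├───┤ │
│↓ ↲│ │↑│ │ │↳ ↓│ │   │   │ │
│ ╷ ├─┘ │ └─┴─┐ │ │ ╶─┤ ╷ ╵ │
│↓│ │↱ ↑│     │↓│ │   │ │   │
│ └─┘ ┌─┘ ╷ ╶─┤ │ └─┐ │ ├─┐ │
│↳ → ↑│   │   │↓│   │ │ │ │ │
│ ╶─┬─┴───┴─┐ │ ├─╴ │ │ │ │ │
│   │       │ │↓│   │ │ │ │ │
├─╴ └─╴ ┌─╴ ╵ │ │ ╶─┤ │ │ │ │
│       │     │↓│   │ │ │ │ │
│ ╶─┬───┴─┐ ┌─┘ ├─┐ ├─┘ │ ╵ │
│   │↓ ← ↰│ │↓ ↲│ │ │   │   │
├─╴ │ ┌─┐ ├─┘ ╷ │ │ ╵ ┌─┘ ┌─┤
│   │↓│ │↑│↓ ↲│ │ │   │   │ │
│ ╶─┤ │ │ │ ╶─┤ ╵ ├───┤ ┌─┘ │
│   │↓│ │↑│↳ ↓│   │   │ │   │
│ ┌─┘ │ ╵ │ ╷ └─┐ │ ╷ ╵ ├─╴ │
│ │↓ ↲│↱ ↑│ │↳ ↓│ │ │   │↱ ↓│
├─┘ ┌─┘ ╶─┴─┴─╴ │ │ ├───┘ ╷ │
│↓ ↲│  ↑ ← ← ← ↲│ │ │    ↑│↓│
│ ╶─┴───────────┴─┘ └───╴ │ │
│↳ → → → → → → → → → → → ↑│Q│
└─────────────────────────┴─┘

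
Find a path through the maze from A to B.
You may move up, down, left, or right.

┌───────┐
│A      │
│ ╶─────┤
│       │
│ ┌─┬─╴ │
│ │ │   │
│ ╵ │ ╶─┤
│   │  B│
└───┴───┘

Finding the shortest path through the maze:
Path length: 8 steps
Directions: down → right → right → right → down → left → down → right

Solution:

┌───────┐
│A      │
│ ╶─────┤
│↳ → → ↓│
│ ┌─┬─╴ │
│ │ │↓ ↲│
│ ╵ │ ╶─┤
│   │↳ B│
└───┴───┘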